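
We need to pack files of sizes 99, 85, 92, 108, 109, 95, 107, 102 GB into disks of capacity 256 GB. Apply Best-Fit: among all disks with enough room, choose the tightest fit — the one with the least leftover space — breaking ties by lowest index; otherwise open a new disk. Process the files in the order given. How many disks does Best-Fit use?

4

99 GB → disk 1 (remaining 157 GB)
85 GB → disk 1 (remaining 72 GB)
92 GB → disk 2 (remaining 164 GB)
108 GB → disk 2 (remaining 56 GB)
109 GB → disk 3 (remaining 147 GB)
95 GB → disk 3 (remaining 52 GB)
107 GB → disk 4 (remaining 149 GB)
102 GB → disk 4 (remaining 47 GB)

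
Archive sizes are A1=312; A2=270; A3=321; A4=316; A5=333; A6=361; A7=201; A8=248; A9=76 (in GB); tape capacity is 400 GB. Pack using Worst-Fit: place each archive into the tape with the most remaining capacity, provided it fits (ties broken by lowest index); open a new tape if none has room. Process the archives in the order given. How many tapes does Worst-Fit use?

A1 (312 GB) → tape 1 (remaining 88 GB)
A2 (270 GB) → tape 2 (remaining 130 GB)
A3 (321 GB) → tape 3 (remaining 79 GB)
A4 (316 GB) → tape 4 (remaining 84 GB)
A5 (333 GB) → tape 5 (remaining 67 GB)
A6 (361 GB) → tape 6 (remaining 39 GB)
A7 (201 GB) → tape 7 (remaining 199 GB)
A8 (248 GB) → tape 8 (remaining 152 GB)
A9 (76 GB) → tape 7 (remaining 123 GB)
Final tapes: [312] [270] [321] [316] [333] [361] [201,76] [248].

8 tapes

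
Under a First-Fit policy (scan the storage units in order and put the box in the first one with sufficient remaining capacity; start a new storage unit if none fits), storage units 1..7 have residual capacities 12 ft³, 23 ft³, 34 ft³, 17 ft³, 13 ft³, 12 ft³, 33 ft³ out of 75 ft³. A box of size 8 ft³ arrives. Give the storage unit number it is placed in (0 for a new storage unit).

Storage units with room: storage unit 1 (12 ft³), storage unit 2 (23 ft³), storage unit 3 (34 ft³), storage unit 4 (17 ft³), storage unit 5 (13 ft³), storage unit 6 (12 ft³), storage unit 7 (33 ft³).
The first with room is storage unit 1.

1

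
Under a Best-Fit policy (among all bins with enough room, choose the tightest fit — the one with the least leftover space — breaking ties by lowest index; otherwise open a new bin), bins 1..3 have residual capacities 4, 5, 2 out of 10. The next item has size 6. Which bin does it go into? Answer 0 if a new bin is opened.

No bin has ≥ 6 free, so a new bin is opened.

0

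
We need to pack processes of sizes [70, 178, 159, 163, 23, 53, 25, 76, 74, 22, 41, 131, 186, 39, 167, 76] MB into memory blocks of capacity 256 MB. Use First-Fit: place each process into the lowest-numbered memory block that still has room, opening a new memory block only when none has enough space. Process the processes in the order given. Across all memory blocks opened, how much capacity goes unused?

309

memory block 1: place 70 MB, 186 MB left
memory block 1: place 178 MB, 8 MB left
memory block 2: place 159 MB, 97 MB left
memory block 3: place 163 MB, 93 MB left
memory block 2: place 23 MB, 74 MB left
memory block 2: place 53 MB, 21 MB left
memory block 3: place 25 MB, 68 MB left
memory block 4: place 76 MB, 180 MB left
memory block 4: place 74 MB, 106 MB left
memory block 3: place 22 MB, 46 MB left
memory block 3: place 41 MB, 5 MB left
memory block 5: place 131 MB, 125 MB left
memory block 6: place 186 MB, 70 MB left
memory block 4: place 39 MB, 67 MB left
memory block 7: place 167 MB, 89 MB left
memory block 5: place 76 MB, 49 MB left
7 memory blocks × 256 MB = 1792 MB; used 1483 MB; unused 309 MB.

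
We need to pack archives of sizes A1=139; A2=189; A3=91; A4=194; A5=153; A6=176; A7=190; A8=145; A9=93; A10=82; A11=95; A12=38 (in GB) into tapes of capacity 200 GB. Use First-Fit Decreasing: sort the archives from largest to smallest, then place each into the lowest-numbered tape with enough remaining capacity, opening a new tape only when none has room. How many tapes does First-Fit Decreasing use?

Sorted descending: 194, 190, 189, 176, 153, 145, 139, 95, 93, 91, 82, 38.
Put 194 GB in tape 1; 6 GB remain.
Put 190 GB in tape 2; 10 GB remain.
Put 189 GB in tape 3; 11 GB remain.
Put 176 GB in tape 4; 24 GB remain.
Put 153 GB in tape 5; 47 GB remain.
Put 145 GB in tape 6; 55 GB remain.
Put 139 GB in tape 7; 61 GB remain.
Put 95 GB in tape 8; 105 GB remain.
Put 93 GB in tape 8; 12 GB remain.
Put 91 GB in tape 9; 109 GB remain.
Put 82 GB in tape 9; 27 GB remain.
Put 38 GB in tape 5; 9 GB remain.
Final tapes: [194] [190] [189] [176] [153,38] [145] [139] [95,93] [91,82].

9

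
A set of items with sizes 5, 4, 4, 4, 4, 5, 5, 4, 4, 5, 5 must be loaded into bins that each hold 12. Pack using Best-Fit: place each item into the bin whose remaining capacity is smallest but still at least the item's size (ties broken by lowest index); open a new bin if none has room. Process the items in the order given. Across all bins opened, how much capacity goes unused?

11

bin 1: place 5, 7 left
bin 1: place 4, 3 left
bin 2: place 4, 8 left
bin 2: place 4, 4 left
bin 2: place 4, 0 left
bin 3: place 5, 7 left
bin 3: place 5, 2 left
bin 4: place 4, 8 left
bin 4: place 4, 4 left
bin 5: place 5, 7 left
bin 5: place 5, 2 left
5 bins × 12 = 60; used 49; unused 11.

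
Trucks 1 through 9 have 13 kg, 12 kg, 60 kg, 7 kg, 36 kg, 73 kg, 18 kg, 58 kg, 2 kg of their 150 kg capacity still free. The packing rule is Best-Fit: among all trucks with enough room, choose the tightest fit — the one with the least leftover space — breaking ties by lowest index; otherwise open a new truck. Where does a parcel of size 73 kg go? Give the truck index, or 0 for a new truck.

6

Trucks with room: truck 6 (73 kg).
Tightest fit is truck 6 with 73 kg free.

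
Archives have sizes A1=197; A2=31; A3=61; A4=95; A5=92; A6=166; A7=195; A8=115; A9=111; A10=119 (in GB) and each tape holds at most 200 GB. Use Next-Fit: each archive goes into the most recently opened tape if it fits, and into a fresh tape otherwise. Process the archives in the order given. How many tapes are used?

tape 1: place A1 (197 GB), 3 GB left
tape 2: place A2 (31 GB), 169 GB left
tape 2: place A3 (61 GB), 108 GB left
tape 2: place A4 (95 GB), 13 GB left
tape 3: place A5 (92 GB), 108 GB left
tape 4: place A6 (166 GB), 34 GB left
tape 5: place A7 (195 GB), 5 GB left
tape 6: place A8 (115 GB), 85 GB left
tape 7: place A9 (111 GB), 89 GB left
tape 8: place A10 (119 GB), 81 GB left
Final tapes: [197] [31,61,95] [92] [166] [195] [115] [111] [119].

8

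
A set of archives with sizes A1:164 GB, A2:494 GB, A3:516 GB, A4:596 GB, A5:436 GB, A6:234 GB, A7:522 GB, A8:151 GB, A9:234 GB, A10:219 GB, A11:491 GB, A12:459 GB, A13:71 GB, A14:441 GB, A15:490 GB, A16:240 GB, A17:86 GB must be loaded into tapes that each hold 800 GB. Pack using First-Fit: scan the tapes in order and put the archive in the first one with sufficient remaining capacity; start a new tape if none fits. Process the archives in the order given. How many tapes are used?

9

A1 (164 GB) → tape 1 (remaining 636 GB)
A2 (494 GB) → tape 1 (remaining 142 GB)
A3 (516 GB) → tape 2 (remaining 284 GB)
A4 (596 GB) → tape 3 (remaining 204 GB)
A5 (436 GB) → tape 4 (remaining 364 GB)
A6 (234 GB) → tape 2 (remaining 50 GB)
A7 (522 GB) → tape 5 (remaining 278 GB)
A8 (151 GB) → tape 3 (remaining 53 GB)
A9 (234 GB) → tape 4 (remaining 130 GB)
A10 (219 GB) → tape 5 (remaining 59 GB)
A11 (491 GB) → tape 6 (remaining 309 GB)
A12 (459 GB) → tape 7 (remaining 341 GB)
A13 (71 GB) → tape 1 (remaining 71 GB)
A14 (441 GB) → tape 8 (remaining 359 GB)
A15 (490 GB) → tape 9 (remaining 310 GB)
A16 (240 GB) → tape 6 (remaining 69 GB)
A17 (86 GB) → tape 4 (remaining 44 GB)
Final tapes: [164,494,71] [516,234] [596,151] [436,234,86] [522,219] [491,240] [459] [441] [490].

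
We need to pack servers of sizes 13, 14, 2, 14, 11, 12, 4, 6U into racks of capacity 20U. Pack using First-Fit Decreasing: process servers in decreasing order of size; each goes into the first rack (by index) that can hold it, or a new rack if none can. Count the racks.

Sorted descending: 14, 14, 13, 12, 11, 6, 4, 2.
14U → rack 1 (remaining 6U)
14U → rack 2 (remaining 6U)
13U → rack 3 (remaining 7U)
12U → rack 4 (remaining 8U)
11U → rack 5 (remaining 9U)
6U → rack 1 (remaining 0U)
4U → rack 2 (remaining 2U)
2U → rack 2 (remaining 0U)

5 racks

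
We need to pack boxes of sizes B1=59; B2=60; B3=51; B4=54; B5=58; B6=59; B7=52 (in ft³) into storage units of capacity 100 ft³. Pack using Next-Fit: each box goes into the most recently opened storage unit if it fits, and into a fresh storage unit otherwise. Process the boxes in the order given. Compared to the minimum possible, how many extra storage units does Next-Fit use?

Next-Fit: [59] [60] [51] [54] [58] [59] [52] → 7 storage units.
7 boxes exceed 50 ft³ (half the capacity), and no two of those can share a storage unit, so at least 7 storage units are needed.
So 7 is already optimal.

0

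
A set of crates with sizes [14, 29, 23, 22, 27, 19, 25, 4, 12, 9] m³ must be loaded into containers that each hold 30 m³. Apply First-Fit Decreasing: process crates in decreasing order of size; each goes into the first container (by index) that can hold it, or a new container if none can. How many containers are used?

7 containers

Sorted descending: 29, 27, 25, 23, 22, 19, 14, 12, 9, 4.
29 m³ → container 1 (remaining 1 m³)
27 m³ → container 2 (remaining 3 m³)
25 m³ → container 3 (remaining 5 m³)
23 m³ → container 4 (remaining 7 m³)
22 m³ → container 5 (remaining 8 m³)
19 m³ → container 6 (remaining 11 m³)
14 m³ → container 7 (remaining 16 m³)
12 m³ → container 7 (remaining 4 m³)
9 m³ → container 6 (remaining 2 m³)
4 m³ → container 3 (remaining 1 m³)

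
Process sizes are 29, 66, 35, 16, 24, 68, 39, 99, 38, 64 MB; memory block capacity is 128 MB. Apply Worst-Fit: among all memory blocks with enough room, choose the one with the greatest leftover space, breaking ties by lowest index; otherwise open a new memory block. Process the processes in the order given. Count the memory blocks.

5 memory blocks

Put 29 MB in memory block 1; 99 MB remain.
Put 66 MB in memory block 1; 33 MB remain.
Put 35 MB in memory block 2; 93 MB remain.
Put 16 MB in memory block 2; 77 MB remain.
Put 24 MB in memory block 2; 53 MB remain.
Put 68 MB in memory block 3; 60 MB remain.
Put 39 MB in memory block 3; 21 MB remain.
Put 99 MB in memory block 4; 29 MB remain.
Put 38 MB in memory block 2; 15 MB remain.
Put 64 MB in memory block 5; 64 MB remain.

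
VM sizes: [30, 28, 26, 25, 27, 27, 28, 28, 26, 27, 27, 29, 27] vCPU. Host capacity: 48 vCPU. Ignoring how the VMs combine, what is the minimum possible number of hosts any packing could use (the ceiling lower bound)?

8 hosts

Total size = 30 + 28 + 26 + 25 + 27 + 27 + 28 + 28 + 26 + 27 + 27 + 29 + 27 = 355 vCPU.
⌈355 / 48⌉ = 8.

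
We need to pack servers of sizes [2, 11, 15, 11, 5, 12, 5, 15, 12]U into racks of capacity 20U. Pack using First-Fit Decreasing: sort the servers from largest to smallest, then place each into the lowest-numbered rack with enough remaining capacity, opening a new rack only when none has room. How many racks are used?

Sorted descending: 15, 15, 12, 12, 11, 11, 5, 5, 2.
15U → rack 1 (remaining 5U)
15U → rack 2 (remaining 5U)
12U → rack 3 (remaining 8U)
12U → rack 4 (remaining 8U)
11U → rack 5 (remaining 9U)
11U → rack 6 (remaining 9U)
5U → rack 1 (remaining 0U)
5U → rack 2 (remaining 0U)
2U → rack 3 (remaining 6U)
Final racks: [15,5] [15,5] [12,2] [12] [11] [11].

6 racks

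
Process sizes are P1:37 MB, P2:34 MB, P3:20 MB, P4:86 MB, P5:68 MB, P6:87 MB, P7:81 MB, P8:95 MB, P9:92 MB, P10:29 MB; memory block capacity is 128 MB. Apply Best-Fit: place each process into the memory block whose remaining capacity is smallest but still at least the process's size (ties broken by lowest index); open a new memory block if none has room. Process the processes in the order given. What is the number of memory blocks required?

7

P1 (37 MB) → memory block 1 (remaining 91 MB)
P2 (34 MB) → memory block 1 (remaining 57 MB)
P3 (20 MB) → memory block 1 (remaining 37 MB)
P4 (86 MB) → memory block 2 (remaining 42 MB)
P5 (68 MB) → memory block 3 (remaining 60 MB)
P6 (87 MB) → memory block 4 (remaining 41 MB)
P7 (81 MB) → memory block 5 (remaining 47 MB)
P8 (95 MB) → memory block 6 (remaining 33 MB)
P9 (92 MB) → memory block 7 (remaining 36 MB)
P10 (29 MB) → memory block 6 (remaining 4 MB)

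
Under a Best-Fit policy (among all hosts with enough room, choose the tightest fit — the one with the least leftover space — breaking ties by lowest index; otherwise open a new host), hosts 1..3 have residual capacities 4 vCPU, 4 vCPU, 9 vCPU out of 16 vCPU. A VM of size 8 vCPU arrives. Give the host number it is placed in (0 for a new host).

3

Hosts with room: host 3 (9 vCPU).
Tightest fit is host 3 with 9 vCPU free.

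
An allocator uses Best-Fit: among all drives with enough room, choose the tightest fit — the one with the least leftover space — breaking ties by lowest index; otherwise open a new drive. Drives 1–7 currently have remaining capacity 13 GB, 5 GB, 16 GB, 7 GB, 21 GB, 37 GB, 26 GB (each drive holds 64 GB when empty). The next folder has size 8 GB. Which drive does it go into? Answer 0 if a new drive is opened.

Drives with room: drive 1 (13 GB), drive 3 (16 GB), drive 5 (21 GB), drive 6 (37 GB), drive 7 (26 GB).
Tightest fit is drive 1 with 13 GB free.

1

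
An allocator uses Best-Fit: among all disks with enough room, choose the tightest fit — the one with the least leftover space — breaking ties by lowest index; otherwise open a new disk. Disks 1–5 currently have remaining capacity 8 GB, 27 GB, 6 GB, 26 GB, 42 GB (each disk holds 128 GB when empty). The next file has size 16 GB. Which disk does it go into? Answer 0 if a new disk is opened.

4

Disks with room: disk 2 (27 GB), disk 4 (26 GB), disk 5 (42 GB).
Tightest fit is disk 4 with 26 GB free.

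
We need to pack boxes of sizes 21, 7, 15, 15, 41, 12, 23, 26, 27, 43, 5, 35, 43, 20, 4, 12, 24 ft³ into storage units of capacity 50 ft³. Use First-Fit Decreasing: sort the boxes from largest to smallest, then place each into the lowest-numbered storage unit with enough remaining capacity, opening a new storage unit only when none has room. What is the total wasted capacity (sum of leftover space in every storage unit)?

27

Sorted descending: 43, 43, 41, 35, 27, 26, 24, 23, 21, 20, 15, 15, 12, 12, 7, 5, 4.
storage unit 1: place 43 ft³, 7 ft³ left
storage unit 2: place 43 ft³, 7 ft³ left
storage unit 3: place 41 ft³, 9 ft³ left
storage unit 4: place 35 ft³, 15 ft³ left
storage unit 5: place 27 ft³, 23 ft³ left
storage unit 6: place 26 ft³, 24 ft³ left
storage unit 6: place 24 ft³, 0 ft³ left
storage unit 5: place 23 ft³, 0 ft³ left
storage unit 7: place 21 ft³, 29 ft³ left
storage unit 7: place 20 ft³, 9 ft³ left
storage unit 4: place 15 ft³, 0 ft³ left
storage unit 8: place 15 ft³, 35 ft³ left
storage unit 8: place 12 ft³, 23 ft³ left
storage unit 8: place 12 ft³, 11 ft³ left
storage unit 1: place 7 ft³, 0 ft³ left
storage unit 2: place 5 ft³, 2 ft³ left
storage unit 3: place 4 ft³, 5 ft³ left
8 storage units × 50 ft³ = 400 ft³; used 373 ft³; unused 27 ft³.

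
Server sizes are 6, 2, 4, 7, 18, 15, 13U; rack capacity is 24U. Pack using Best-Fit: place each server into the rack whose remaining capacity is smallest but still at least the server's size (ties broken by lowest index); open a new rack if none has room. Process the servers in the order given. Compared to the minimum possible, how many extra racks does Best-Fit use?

1

Best-Fit: [6,2,4,7] [18] [15] [13] → 4 racks.
Total size 65U; any packing needs at least ⌈65/24⌉ = 3 racks.
An optimal packing achieves that bound: [18,6] [15,7,2] [13,4] → 3 racks.
Excess: 4 − 3 = 1.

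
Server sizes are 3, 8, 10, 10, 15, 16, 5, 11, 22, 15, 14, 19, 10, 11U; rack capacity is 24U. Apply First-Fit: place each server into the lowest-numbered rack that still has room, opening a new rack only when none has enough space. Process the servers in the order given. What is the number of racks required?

3U → rack 1 (remaining 21U)
8U → rack 1 (remaining 13U)
10U → rack 1 (remaining 3U)
10U → rack 2 (remaining 14U)
15U → rack 3 (remaining 9U)
16U → rack 4 (remaining 8U)
5U → rack 2 (remaining 9U)
11U → rack 5 (remaining 13U)
22U → rack 6 (remaining 2U)
15U → rack 7 (remaining 9U)
14U → rack 8 (remaining 10U)
19U → rack 9 (remaining 5U)
10U → rack 5 (remaining 3U)
11U → rack 10 (remaining 13U)
Final racks: [3,8,10] [10,5] [15] [16] [11,10] [22] [15] [14] [19] [11].

10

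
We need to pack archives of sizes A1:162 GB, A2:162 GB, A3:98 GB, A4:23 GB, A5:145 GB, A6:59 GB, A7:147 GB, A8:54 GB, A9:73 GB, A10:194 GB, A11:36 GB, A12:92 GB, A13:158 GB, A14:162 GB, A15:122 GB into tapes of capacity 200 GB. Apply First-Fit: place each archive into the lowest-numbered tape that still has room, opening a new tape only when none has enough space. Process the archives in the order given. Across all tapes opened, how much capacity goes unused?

313

tape 1: place A1 (162 GB), 38 GB left
tape 2: place A2 (162 GB), 38 GB left
tape 3: place A3 (98 GB), 102 GB left
tape 1: place A4 (23 GB), 15 GB left
tape 4: place A5 (145 GB), 55 GB left
tape 3: place A6 (59 GB), 43 GB left
tape 5: place A7 (147 GB), 53 GB left
tape 4: place A8 (54 GB), 1 GB left
tape 6: place A9 (73 GB), 127 GB left
tape 7: place A10 (194 GB), 6 GB left
tape 2: place A11 (36 GB), 2 GB left
tape 6: place A12 (92 GB), 35 GB left
tape 8: place A13 (158 GB), 42 GB left
tape 9: place A14 (162 GB), 38 GB left
tape 10: place A15 (122 GB), 78 GB left
10 tapes × 200 GB = 2000 GB; used 1687 GB; unused 313 GB.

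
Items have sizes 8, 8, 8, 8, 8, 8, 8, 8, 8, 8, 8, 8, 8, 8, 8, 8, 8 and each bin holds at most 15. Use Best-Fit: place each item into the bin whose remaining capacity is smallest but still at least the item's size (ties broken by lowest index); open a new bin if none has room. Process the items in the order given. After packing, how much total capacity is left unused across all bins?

8 → bin 1 (remaining 7)
8 → bin 2 (remaining 7)
8 → bin 3 (remaining 7)
8 → bin 4 (remaining 7)
8 → bin 5 (remaining 7)
8 → bin 6 (remaining 7)
8 → bin 7 (remaining 7)
8 → bin 8 (remaining 7)
8 → bin 9 (remaining 7)
8 → bin 10 (remaining 7)
8 → bin 11 (remaining 7)
8 → bin 12 (remaining 7)
8 → bin 13 (remaining 7)
8 → bin 14 (remaining 7)
8 → bin 15 (remaining 7)
8 → bin 16 (remaining 7)
8 → bin 17 (remaining 7)
17 bins × 15 = 255; used 136; unused 119.

119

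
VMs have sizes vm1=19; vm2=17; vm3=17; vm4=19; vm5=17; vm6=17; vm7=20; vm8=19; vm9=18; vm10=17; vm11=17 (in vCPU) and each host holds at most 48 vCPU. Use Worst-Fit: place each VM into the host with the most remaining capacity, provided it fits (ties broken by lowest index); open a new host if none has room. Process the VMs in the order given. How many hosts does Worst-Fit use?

6 hosts

vm1 (19 vCPU) → host 1 (remaining 29 vCPU)
vm2 (17 vCPU) → host 1 (remaining 12 vCPU)
vm3 (17 vCPU) → host 2 (remaining 31 vCPU)
vm4 (19 vCPU) → host 2 (remaining 12 vCPU)
vm5 (17 vCPU) → host 3 (remaining 31 vCPU)
vm6 (17 vCPU) → host 3 (remaining 14 vCPU)
vm7 (20 vCPU) → host 4 (remaining 28 vCPU)
vm8 (19 vCPU) → host 4 (remaining 9 vCPU)
vm9 (18 vCPU) → host 5 (remaining 30 vCPU)
vm10 (17 vCPU) → host 5 (remaining 13 vCPU)
vm11 (17 vCPU) → host 6 (remaining 31 vCPU)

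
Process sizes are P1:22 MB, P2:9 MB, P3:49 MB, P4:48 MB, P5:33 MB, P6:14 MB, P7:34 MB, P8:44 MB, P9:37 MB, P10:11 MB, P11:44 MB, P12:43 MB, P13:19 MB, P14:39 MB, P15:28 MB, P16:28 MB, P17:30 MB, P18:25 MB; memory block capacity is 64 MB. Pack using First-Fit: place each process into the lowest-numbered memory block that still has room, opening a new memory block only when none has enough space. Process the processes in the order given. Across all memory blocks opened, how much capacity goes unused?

147

P1 (22 MB) → memory block 1 (remaining 42 MB)
P2 (9 MB) → memory block 1 (remaining 33 MB)
P3 (49 MB) → memory block 2 (remaining 15 MB)
P4 (48 MB) → memory block 3 (remaining 16 MB)
P5 (33 MB) → memory block 1 (remaining 0 MB)
P6 (14 MB) → memory block 2 (remaining 1 MB)
P7 (34 MB) → memory block 4 (remaining 30 MB)
P8 (44 MB) → memory block 5 (remaining 20 MB)
P9 (37 MB) → memory block 6 (remaining 27 MB)
P10 (11 MB) → memory block 3 (remaining 5 MB)
P11 (44 MB) → memory block 7 (remaining 20 MB)
P12 (43 MB) → memory block 8 (remaining 21 MB)
P13 (19 MB) → memory block 4 (remaining 11 MB)
P14 (39 MB) → memory block 9 (remaining 25 MB)
P15 (28 MB) → memory block 10 (remaining 36 MB)
P16 (28 MB) → memory block 10 (remaining 8 MB)
P17 (30 MB) → memory block 11 (remaining 34 MB)
P18 (25 MB) → memory block 6 (remaining 2 MB)
11 memory blocks × 64 MB = 704 MB; used 557 MB; unused 147 MB.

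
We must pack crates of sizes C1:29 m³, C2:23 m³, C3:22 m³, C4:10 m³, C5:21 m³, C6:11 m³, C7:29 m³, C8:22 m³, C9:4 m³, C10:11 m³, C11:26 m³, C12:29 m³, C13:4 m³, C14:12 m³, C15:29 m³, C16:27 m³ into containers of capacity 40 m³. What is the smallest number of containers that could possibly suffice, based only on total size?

Total size = 29 + 23 + 22 + 10 + 21 + 11 + 29 + 22 + 4 + 11 + 26 + 29 + 4 + 12 + 29 + 27 = 309 m³.
⌈309 / 40⌉ = 8.

8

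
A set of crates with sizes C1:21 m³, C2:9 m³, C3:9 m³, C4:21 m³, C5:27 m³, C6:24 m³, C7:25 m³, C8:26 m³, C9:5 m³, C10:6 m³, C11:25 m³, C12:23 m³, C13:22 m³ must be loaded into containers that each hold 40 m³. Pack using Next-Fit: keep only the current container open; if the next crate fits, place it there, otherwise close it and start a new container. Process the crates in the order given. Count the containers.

9 containers

Put C1 (21 m³) in container 1; 19 m³ remain.
Put C2 (9 m³) in container 1; 10 m³ remain.
Put C3 (9 m³) in container 1; 1 m³ remain.
Put C4 (21 m³) in container 2; 19 m³ remain.
Put C5 (27 m³) in container 3; 13 m³ remain.
Put C6 (24 m³) in container 4; 16 m³ remain.
Put C7 (25 m³) in container 5; 15 m³ remain.
Put C8 (26 m³) in container 6; 14 m³ remain.
Put C9 (5 m³) in container 6; 9 m³ remain.
Put C10 (6 m³) in container 6; 3 m³ remain.
Put C11 (25 m³) in container 7; 15 m³ remain.
Put C12 (23 m³) in container 8; 17 m³ remain.
Put C13 (22 m³) in container 9; 18 m³ remain.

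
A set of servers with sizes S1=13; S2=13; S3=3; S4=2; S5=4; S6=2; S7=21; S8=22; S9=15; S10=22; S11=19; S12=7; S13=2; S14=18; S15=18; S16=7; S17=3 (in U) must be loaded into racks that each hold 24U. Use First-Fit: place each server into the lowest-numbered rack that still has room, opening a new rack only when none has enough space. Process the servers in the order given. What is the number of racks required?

rack 1: place S1 (13U), 11U left
rack 2: place S2 (13U), 11U left
rack 1: place S3 (3U), 8U left
rack 1: place S4 (2U), 6U left
rack 1: place S5 (4U), 2U left
rack 1: place S6 (2U), 0U left
rack 3: place S7 (21U), 3U left
rack 4: place S8 (22U), 2U left
rack 5: place S9 (15U), 9U left
rack 6: place S10 (22U), 2U left
rack 7: place S11 (19U), 5U left
rack 2: place S12 (7U), 4U left
rack 2: place S13 (2U), 2U left
rack 8: place S14 (18U), 6U left
rack 9: place S15 (18U), 6U left
rack 5: place S16 (7U), 2U left
rack 3: place S17 (3U), 0U left
Final racks: [13,3,2,4,2] [13,7,2] [21,3] [22] [15,7] [22] [19] [18] [18].

9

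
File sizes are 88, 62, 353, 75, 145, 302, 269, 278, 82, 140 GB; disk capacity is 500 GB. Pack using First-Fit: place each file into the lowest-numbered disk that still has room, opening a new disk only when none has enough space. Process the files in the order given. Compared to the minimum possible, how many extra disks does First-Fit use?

First-Fit: [88,62,75,145,82] [353,140] [302] [269] [278] → 5 disks.
Total size 1794 GB; any packing needs at least ⌈1794/500⌉ = 4 disks.
An optimal packing achieves that bound: [353,145] [302,140] [278,88,82] [269,75,62] → 4 disks.
Excess: 5 − 4 = 1.

1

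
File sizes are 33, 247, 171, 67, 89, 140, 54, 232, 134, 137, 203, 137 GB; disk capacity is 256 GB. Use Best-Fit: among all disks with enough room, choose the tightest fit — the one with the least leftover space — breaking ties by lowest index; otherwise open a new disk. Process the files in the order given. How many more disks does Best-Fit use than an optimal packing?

Best-Fit: [33,171] [247] [67,89,54] [140] [232] [134] [137] [203] [137] → 9 disks.
8 files exceed 128 GB (half the capacity), and no two of those can share a disk, so at least 8 disks are needed.
An optimal packing achieves that bound: [247] [232] [203,33] [171,67] [140,89] [137,54] [137] [134] → 8 disks.
Excess: 9 − 8 = 1.

1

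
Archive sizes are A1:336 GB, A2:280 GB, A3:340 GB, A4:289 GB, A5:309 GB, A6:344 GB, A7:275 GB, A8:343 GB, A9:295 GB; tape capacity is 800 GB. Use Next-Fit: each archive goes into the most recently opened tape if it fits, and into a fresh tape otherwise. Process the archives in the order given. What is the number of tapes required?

5 tapes

A1 (336 GB) → tape 1 (remaining 464 GB)
A2 (280 GB) → tape 1 (remaining 184 GB)
A3 (340 GB) → tape 2 (remaining 460 GB)
A4 (289 GB) → tape 2 (remaining 171 GB)
A5 (309 GB) → tape 3 (remaining 491 GB)
A6 (344 GB) → tape 3 (remaining 147 GB)
A7 (275 GB) → tape 4 (remaining 525 GB)
A8 (343 GB) → tape 4 (remaining 182 GB)
A9 (295 GB) → tape 5 (remaining 505 GB)
Final tapes: [336,280] [340,289] [309,344] [275,343] [295].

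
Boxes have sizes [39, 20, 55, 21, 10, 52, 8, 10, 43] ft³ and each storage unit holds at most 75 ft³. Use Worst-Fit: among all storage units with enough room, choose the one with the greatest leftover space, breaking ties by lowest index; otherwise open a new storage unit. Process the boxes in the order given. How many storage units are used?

Put 39 ft³ in storage unit 1; 36 ft³ remain.
Put 20 ft³ in storage unit 1; 16 ft³ remain.
Put 55 ft³ in storage unit 2; 20 ft³ remain.
Put 21 ft³ in storage unit 3; 54 ft³ remain.
Put 10 ft³ in storage unit 3; 44 ft³ remain.
Put 52 ft³ in storage unit 4; 23 ft³ remain.
Put 8 ft³ in storage unit 3; 36 ft³ remain.
Put 10 ft³ in storage unit 3; 26 ft³ remain.
Put 43 ft³ in storage unit 5; 32 ft³ remain.

5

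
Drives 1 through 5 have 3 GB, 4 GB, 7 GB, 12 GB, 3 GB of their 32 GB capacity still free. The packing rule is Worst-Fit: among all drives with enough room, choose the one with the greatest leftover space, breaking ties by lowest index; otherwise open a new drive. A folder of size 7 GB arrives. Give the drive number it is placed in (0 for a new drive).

4

Drives with room: drive 3 (7 GB), drive 4 (12 GB).
Most room is drive 4 with 12 GB free.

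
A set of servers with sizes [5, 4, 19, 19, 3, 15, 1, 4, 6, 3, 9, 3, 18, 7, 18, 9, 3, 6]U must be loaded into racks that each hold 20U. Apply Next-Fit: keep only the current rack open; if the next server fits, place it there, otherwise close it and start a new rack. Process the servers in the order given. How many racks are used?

5U → rack 1 (remaining 15U)
4U → rack 1 (remaining 11U)
19U → rack 2 (remaining 1U)
19U → rack 3 (remaining 1U)
3U → rack 4 (remaining 17U)
15U → rack 4 (remaining 2U)
1U → rack 4 (remaining 1U)
4U → rack 5 (remaining 16U)
6U → rack 5 (remaining 10U)
3U → rack 5 (remaining 7U)
9U → rack 6 (remaining 11U)
3U → rack 6 (remaining 8U)
18U → rack 7 (remaining 2U)
7U → rack 8 (remaining 13U)
18U → rack 9 (remaining 2U)
9U → rack 10 (remaining 11U)
3U → rack 10 (remaining 8U)
6U → rack 10 (remaining 2U)
Final racks: [5,4] [19] [19] [3,15,1] [4,6,3] [9,3] [18] [7] [18] [9,3,6].

10 racks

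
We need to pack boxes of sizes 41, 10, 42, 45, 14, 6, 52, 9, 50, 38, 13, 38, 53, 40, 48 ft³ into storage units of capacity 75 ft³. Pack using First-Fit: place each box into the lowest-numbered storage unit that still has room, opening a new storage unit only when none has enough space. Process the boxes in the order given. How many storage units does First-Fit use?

storage unit 1: place 41 ft³, 34 ft³ left
storage unit 1: place 10 ft³, 24 ft³ left
storage unit 2: place 42 ft³, 33 ft³ left
storage unit 3: place 45 ft³, 30 ft³ left
storage unit 1: place 14 ft³, 10 ft³ left
storage unit 1: place 6 ft³, 4 ft³ left
storage unit 4: place 52 ft³, 23 ft³ left
storage unit 2: place 9 ft³, 24 ft³ left
storage unit 5: place 50 ft³, 25 ft³ left
storage unit 6: place 38 ft³, 37 ft³ left
storage unit 2: place 13 ft³, 11 ft³ left
storage unit 7: place 38 ft³, 37 ft³ left
storage unit 8: place 53 ft³, 22 ft³ left
storage unit 9: place 40 ft³, 35 ft³ left
storage unit 10: place 48 ft³, 27 ft³ left
Final storage units: [41,10,14,6] [42,9,13] [45] [52] [50] [38] [38] [53] [40] [48].

10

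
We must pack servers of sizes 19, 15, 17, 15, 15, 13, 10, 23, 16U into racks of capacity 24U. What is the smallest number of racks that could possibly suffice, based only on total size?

Total size = 19 + 15 + 17 + 15 + 15 + 13 + 10 + 23 + 16 = 143U.
⌈143 / 24⌉ = 6.

6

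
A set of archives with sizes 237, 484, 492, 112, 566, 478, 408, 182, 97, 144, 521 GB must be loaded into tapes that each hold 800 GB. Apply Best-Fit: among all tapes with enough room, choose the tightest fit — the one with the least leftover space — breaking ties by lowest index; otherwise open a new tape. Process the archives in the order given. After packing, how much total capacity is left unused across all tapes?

Put 237 GB in tape 1; 563 GB remain.
Put 484 GB in tape 1; 79 GB remain.
Put 492 GB in tape 2; 308 GB remain.
Put 112 GB in tape 2; 196 GB remain.
Put 566 GB in tape 3; 234 GB remain.
Put 478 GB in tape 4; 322 GB remain.
Put 408 GB in tape 5; 392 GB remain.
Put 182 GB in tape 2; 14 GB remain.
Put 97 GB in tape 3; 137 GB remain.
Put 144 GB in tape 4; 178 GB remain.
Put 521 GB in tape 6; 279 GB remain.
6 tapes × 800 GB = 4800 GB; used 3721 GB; unused 1079 GB.

1079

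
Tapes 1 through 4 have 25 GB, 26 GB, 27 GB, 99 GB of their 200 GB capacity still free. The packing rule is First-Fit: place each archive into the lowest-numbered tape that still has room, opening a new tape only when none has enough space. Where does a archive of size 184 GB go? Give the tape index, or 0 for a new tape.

0

No tape has ≥ 184 GB free, so a new tape is opened.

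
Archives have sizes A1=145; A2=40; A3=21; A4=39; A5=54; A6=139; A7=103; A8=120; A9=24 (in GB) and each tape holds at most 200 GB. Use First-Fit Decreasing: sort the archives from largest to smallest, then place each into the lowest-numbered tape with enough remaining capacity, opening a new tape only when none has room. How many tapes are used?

Sorted descending: 145, 139, 120, 103, 54, 40, 39, 24, 21.
tape 1: place 145 GB, 55 GB left
tape 2: place 139 GB, 61 GB left
tape 3: place 120 GB, 80 GB left
tape 4: place 103 GB, 97 GB left
tape 1: place 54 GB, 1 GB left
tape 2: place 40 GB, 21 GB left
tape 3: place 39 GB, 41 GB left
tape 3: place 24 GB, 17 GB left
tape 2: place 21 GB, 0 GB left

4 tapes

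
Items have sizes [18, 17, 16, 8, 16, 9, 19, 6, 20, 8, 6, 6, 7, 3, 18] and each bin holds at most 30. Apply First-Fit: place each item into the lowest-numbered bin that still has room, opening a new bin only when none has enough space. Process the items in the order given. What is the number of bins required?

7

bin 1: place 18, 12 left
bin 2: place 17, 13 left
bin 3: place 16, 14 left
bin 1: place 8, 4 left
bin 4: place 16, 14 left
bin 2: place 9, 4 left
bin 5: place 19, 11 left
bin 3: place 6, 8 left
bin 6: place 20, 10 left
bin 3: place 8, 0 left
bin 4: place 6, 8 left
bin 4: place 6, 2 left
bin 5: place 7, 4 left
bin 1: place 3, 1 left
bin 7: place 18, 12 left
Final bins: [18,8,3] [17,9] [16,6,8] [16,6,6] [19,7] [20] [18].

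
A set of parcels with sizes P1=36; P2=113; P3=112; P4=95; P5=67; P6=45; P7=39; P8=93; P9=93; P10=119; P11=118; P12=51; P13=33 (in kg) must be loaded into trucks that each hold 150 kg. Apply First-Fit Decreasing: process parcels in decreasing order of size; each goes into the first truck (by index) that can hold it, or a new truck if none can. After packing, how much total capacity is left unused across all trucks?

186

Sorted descending: 119, 118, 113, 112, 95, 93, 93, 67, 51, 45, 39, 36, 33.
Put 119 kg in truck 1; 31 kg remain.
Put 118 kg in truck 2; 32 kg remain.
Put 113 kg in truck 3; 37 kg remain.
Put 112 kg in truck 4; 38 kg remain.
Put 95 kg in truck 5; 55 kg remain.
Put 93 kg in truck 6; 57 kg remain.
Put 93 kg in truck 7; 57 kg remain.
Put 67 kg in truck 8; 83 kg remain.
Put 51 kg in truck 5; 4 kg remain.
Put 45 kg in truck 6; 12 kg remain.
Put 39 kg in truck 7; 18 kg remain.
Put 36 kg in truck 3; 1 kg remain.
Put 33 kg in truck 4; 5 kg remain.
8 trucks × 150 kg = 1200 kg; used 1014 kg; unused 186 kg.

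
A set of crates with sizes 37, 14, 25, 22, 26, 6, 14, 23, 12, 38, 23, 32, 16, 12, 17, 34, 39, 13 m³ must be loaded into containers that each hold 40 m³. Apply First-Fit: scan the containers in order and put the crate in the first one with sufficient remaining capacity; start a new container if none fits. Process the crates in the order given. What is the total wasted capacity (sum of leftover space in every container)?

container 1: place 37 m³, 3 m³ left
container 2: place 14 m³, 26 m³ left
container 2: place 25 m³, 1 m³ left
container 3: place 22 m³, 18 m³ left
container 4: place 26 m³, 14 m³ left
container 3: place 6 m³, 12 m³ left
container 4: place 14 m³, 0 m³ left
container 5: place 23 m³, 17 m³ left
container 3: place 12 m³, 0 m³ left
container 6: place 38 m³, 2 m³ left
container 7: place 23 m³, 17 m³ left
container 8: place 32 m³, 8 m³ left
container 5: place 16 m³, 1 m³ left
container 7: place 12 m³, 5 m³ left
container 9: place 17 m³, 23 m³ left
container 10: place 34 m³, 6 m³ left
container 11: place 39 m³, 1 m³ left
container 9: place 13 m³, 10 m³ left
11 containers × 40 m³ = 440 m³; used 403 m³; unused 37 m³.

37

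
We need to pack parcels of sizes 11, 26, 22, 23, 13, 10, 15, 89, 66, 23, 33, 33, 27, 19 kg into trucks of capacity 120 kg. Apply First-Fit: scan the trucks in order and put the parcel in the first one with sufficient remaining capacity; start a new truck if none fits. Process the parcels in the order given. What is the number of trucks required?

4

Put 11 kg in truck 1; 109 kg remain.
Put 26 kg in truck 1; 83 kg remain.
Put 22 kg in truck 1; 61 kg remain.
Put 23 kg in truck 1; 38 kg remain.
Put 13 kg in truck 1; 25 kg remain.
Put 10 kg in truck 1; 15 kg remain.
Put 15 kg in truck 1; 0 kg remain.
Put 89 kg in truck 2; 31 kg remain.
Put 66 kg in truck 3; 54 kg remain.
Put 23 kg in truck 2; 8 kg remain.
Put 33 kg in truck 3; 21 kg remain.
Put 33 kg in truck 4; 87 kg remain.
Put 27 kg in truck 4; 60 kg remain.
Put 19 kg in truck 3; 2 kg remain.
Final trucks: [11,26,22,23,13,10,15] [89,23] [66,33,19] [33,27].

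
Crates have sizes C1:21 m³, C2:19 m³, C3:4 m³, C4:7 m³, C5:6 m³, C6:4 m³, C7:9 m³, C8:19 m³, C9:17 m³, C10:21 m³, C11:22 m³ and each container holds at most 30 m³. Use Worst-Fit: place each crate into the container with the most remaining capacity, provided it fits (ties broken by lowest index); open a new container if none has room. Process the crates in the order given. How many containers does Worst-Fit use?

6 containers

C1 (21 m³) → container 1 (remaining 9 m³)
C2 (19 m³) → container 2 (remaining 11 m³)
C3 (4 m³) → container 2 (remaining 7 m³)
C4 (7 m³) → container 1 (remaining 2 m³)
C5 (6 m³) → container 2 (remaining 1 m³)
C6 (4 m³) → container 3 (remaining 26 m³)
C7 (9 m³) → container 3 (remaining 17 m³)
C8 (19 m³) → container 4 (remaining 11 m³)
C9 (17 m³) → container 3 (remaining 0 m³)
C10 (21 m³) → container 5 (remaining 9 m³)
C11 (22 m³) → container 6 (remaining 8 m³)
Final containers: [21,7] [19,4,6] [4,9,17] [19] [21] [22].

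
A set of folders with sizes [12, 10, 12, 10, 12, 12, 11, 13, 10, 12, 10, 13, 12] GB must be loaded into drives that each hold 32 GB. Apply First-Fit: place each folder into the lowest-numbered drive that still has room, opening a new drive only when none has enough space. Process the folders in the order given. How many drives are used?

12 GB → drive 1 (remaining 20 GB)
10 GB → drive 1 (remaining 10 GB)
12 GB → drive 2 (remaining 20 GB)
10 GB → drive 1 (remaining 0 GB)
12 GB → drive 2 (remaining 8 GB)
12 GB → drive 3 (remaining 20 GB)
11 GB → drive 3 (remaining 9 GB)
13 GB → drive 4 (remaining 19 GB)
10 GB → drive 4 (remaining 9 GB)
12 GB → drive 5 (remaining 20 GB)
10 GB → drive 5 (remaining 10 GB)
13 GB → drive 6 (remaining 19 GB)
12 GB → drive 6 (remaining 7 GB)
Final drives: [12,10,10] [12,12] [12,11] [13,10] [12,10] [13,12].

6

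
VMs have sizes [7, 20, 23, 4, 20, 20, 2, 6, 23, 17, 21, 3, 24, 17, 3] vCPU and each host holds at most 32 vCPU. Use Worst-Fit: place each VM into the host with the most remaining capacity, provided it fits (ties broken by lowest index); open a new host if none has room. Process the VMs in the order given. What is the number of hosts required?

host 1: place 7 vCPU, 25 vCPU left
host 1: place 20 vCPU, 5 vCPU left
host 2: place 23 vCPU, 9 vCPU left
host 2: place 4 vCPU, 5 vCPU left
host 3: place 20 vCPU, 12 vCPU left
host 4: place 20 vCPU, 12 vCPU left
host 3: place 2 vCPU, 10 vCPU left
host 4: place 6 vCPU, 6 vCPU left
host 5: place 23 vCPU, 9 vCPU left
host 6: place 17 vCPU, 15 vCPU left
host 7: place 21 vCPU, 11 vCPU left
host 6: place 3 vCPU, 12 vCPU left
host 8: place 24 vCPU, 8 vCPU left
host 9: place 17 vCPU, 15 vCPU left
host 9: place 3 vCPU, 12 vCPU left

9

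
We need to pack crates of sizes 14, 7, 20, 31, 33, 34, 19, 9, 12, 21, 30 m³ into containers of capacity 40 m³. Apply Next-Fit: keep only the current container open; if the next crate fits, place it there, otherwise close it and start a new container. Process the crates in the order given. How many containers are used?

Put 14 m³ in container 1; 26 m³ remain.
Put 7 m³ in container 1; 19 m³ remain.
Put 20 m³ in container 2; 20 m³ remain.
Put 31 m³ in container 3; 9 m³ remain.
Put 33 m³ in container 4; 7 m³ remain.
Put 34 m³ in container 5; 6 m³ remain.
Put 19 m³ in container 6; 21 m³ remain.
Put 9 m³ in container 6; 12 m³ remain.
Put 12 m³ in container 6; 0 m³ remain.
Put 21 m³ in container 7; 19 m³ remain.
Put 30 m³ in container 8; 10 m³ remain.

8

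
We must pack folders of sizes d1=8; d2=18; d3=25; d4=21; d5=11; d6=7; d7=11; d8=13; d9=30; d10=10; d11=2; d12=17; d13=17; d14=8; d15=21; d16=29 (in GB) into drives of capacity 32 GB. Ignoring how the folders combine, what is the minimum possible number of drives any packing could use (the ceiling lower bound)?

Total size = 8 + 18 + 25 + 21 + 11 + 7 + 11 + 13 + 30 + 10 + 2 + 17 + 17 + 8 + 21 + 29 = 248 GB.
⌈248 / 32⌉ = 8.

8 drives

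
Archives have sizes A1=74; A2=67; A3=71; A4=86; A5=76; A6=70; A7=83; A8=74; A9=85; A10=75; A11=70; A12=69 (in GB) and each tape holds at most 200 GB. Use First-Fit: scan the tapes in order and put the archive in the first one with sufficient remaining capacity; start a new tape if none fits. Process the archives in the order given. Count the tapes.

6

A1 (74 GB) → tape 1 (remaining 126 GB)
A2 (67 GB) → tape 1 (remaining 59 GB)
A3 (71 GB) → tape 2 (remaining 129 GB)
A4 (86 GB) → tape 2 (remaining 43 GB)
A5 (76 GB) → tape 3 (remaining 124 GB)
A6 (70 GB) → tape 3 (remaining 54 GB)
A7 (83 GB) → tape 4 (remaining 117 GB)
A8 (74 GB) → tape 4 (remaining 43 GB)
A9 (85 GB) → tape 5 (remaining 115 GB)
A10 (75 GB) → tape 5 (remaining 40 GB)
A11 (70 GB) → tape 6 (remaining 130 GB)
A12 (69 GB) → tape 6 (remaining 61 GB)
Final tapes: [74,67] [71,86] [76,70] [83,74] [85,75] [70,69].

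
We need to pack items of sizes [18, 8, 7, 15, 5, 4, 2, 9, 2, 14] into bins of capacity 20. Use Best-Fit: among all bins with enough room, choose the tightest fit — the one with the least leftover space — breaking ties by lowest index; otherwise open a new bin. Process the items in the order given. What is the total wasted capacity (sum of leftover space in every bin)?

bin 1: place 18, 2 left
bin 2: place 8, 12 left
bin 2: place 7, 5 left
bin 3: place 15, 5 left
bin 2: place 5, 0 left
bin 3: place 4, 1 left
bin 1: place 2, 0 left
bin 4: place 9, 11 left
bin 4: place 2, 9 left
bin 5: place 14, 6 left
5 bins × 20 = 100; used 84; unused 16.

16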